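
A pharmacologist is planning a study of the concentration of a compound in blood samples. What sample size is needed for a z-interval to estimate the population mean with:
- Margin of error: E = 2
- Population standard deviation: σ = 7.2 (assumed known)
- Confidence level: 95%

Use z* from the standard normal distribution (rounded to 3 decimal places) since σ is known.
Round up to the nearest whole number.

Using z* since population σ is known (z-interval formula).

For 95% confidence, z* = 1.96 (from standard normal table)

Sample size formula for z-interval: n = (z*σ/E)²

n = (1.96 × 7.2 / 2)²
  = (7.056000)²
  = 49.7871

Round up to the nearest whole number: n = 50

50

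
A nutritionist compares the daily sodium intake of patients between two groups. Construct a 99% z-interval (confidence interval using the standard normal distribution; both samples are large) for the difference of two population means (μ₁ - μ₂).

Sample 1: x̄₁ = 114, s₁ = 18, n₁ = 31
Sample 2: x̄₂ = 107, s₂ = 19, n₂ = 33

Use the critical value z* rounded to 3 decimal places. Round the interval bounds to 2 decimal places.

Both samples are large (n₁ = 31 ≥ 30, n₂ = 33 ≥ 30), so a z-interval for the difference of means applies.

Point estimate: x̄₁ - x̄₂ = 114 - 107 = 7

Standard error: SE = √(s₁²/n₁ + s₂²/n₂)
= √(18²/31 + 19²/33)
= √(10.451613 + 10.939394)
= 4.625041

For 99% confidence, z* = 2.576 (from standard normal table)
Margin of error: E = z* × SE = 2.576 × 4.625041 = 11.9141

Z-interval: (x̄₁ - x̄₂) ± E = 7 ± 11.9141 = (-4.9141, 18.9141)

Rounded to 2 decimal places:

(-4.91, 18.91)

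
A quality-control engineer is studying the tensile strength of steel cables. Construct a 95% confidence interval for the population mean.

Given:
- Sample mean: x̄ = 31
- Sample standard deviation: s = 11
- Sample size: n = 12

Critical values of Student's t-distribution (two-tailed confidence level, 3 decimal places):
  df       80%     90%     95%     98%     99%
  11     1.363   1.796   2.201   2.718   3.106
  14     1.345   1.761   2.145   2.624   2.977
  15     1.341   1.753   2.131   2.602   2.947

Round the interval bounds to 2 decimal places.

The population standard deviation σ is unknown (only the sample standard deviation s is given), so use a t-interval with df = n - 1 = 12 - 1 = 11.

For 95% confidence with df = 11, t* = 2.201 (from t-table)

Standard error: SE = s/√n = 11/√12 = 3.175426

Margin of error: E = t* × SE = 2.201 × 3.175426 = 6.9891

T-interval: x̄ ± E = 31 ± 6.9891 = (24.0109, 37.9891)

Rounded to 2 decimal places:

(24.01, 37.99)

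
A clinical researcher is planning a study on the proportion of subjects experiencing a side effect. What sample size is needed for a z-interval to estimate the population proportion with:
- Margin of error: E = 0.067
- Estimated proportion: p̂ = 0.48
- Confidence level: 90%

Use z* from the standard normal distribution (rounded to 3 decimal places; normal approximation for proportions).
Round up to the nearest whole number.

Using z* for proportion z-interval (normal approximation).

For 90% confidence, z* = 1.645 (from standard normal table)

Sample size formula for proportion z-interval: n = z*²p̂(1-p̂)/E²

n = 1.645² × 0.48 × 0.52 / 0.067²
  = 2.706025 × 0.2496 / 0.004489
  = 150.4620

Round up to the nearest whole number: n = 151

151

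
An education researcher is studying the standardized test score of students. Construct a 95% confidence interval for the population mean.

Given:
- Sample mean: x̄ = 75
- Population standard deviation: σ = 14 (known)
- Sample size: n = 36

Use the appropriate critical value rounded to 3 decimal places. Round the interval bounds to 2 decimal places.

The population standard deviation σ is known, so use a z-interval (standard normal critical value).

For 95% confidence, z* = 1.96 (from standard normal table)

Standard error: SE = σ/√n = 14/√36 = 2.333333

Margin of error: E = z* × SE = 1.96 × 2.333333 = 4.5733

Z-interval: x̄ ± E = 75 ± 4.5733 = (70.4267, 79.5733)

Rounded to 2 decimal places:

(70.43, 79.57)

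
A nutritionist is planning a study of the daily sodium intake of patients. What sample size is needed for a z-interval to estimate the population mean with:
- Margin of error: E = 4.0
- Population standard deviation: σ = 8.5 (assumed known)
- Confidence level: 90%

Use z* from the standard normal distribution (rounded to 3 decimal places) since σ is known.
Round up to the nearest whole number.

Using z* since population σ is known (z-interval formula).

For 90% confidence, z* = 1.645 (from standard normal table)

Sample size formula for z-interval: n = (z*σ/E)²

n = (1.645 × 8.5 / 4.0)²
  = (3.495625)²
  = 12.2194

Round up to the nearest whole number: n = 13

13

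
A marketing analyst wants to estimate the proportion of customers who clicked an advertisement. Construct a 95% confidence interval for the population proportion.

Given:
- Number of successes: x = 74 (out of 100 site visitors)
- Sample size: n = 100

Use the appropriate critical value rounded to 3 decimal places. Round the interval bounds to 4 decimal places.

Sample proportion: p̂ = 74/100 = 0.740000

Check conditions for normal approximation:
  np̂ = 74 ≥ 10 ✓
  n(1-p̂) = 26 ≥ 10 ✓

The sample is large enough, so use a z-interval (normal approximation) for the proportion.

For 95% confidence, z* = 1.96 (from standard normal table)

Standard error: SE = √(p̂(1-p̂)/n) = √(0.740000×0.260000/100) = 0.04386342

Margin of error: E = z* × SE = 1.96 × 0.04386342 = 0.085972

Z-interval: p̂ ± E = 0.740000 ± 0.085972 = (0.654028, 0.825972)

Rounded to 4 decimal places:

(0.6540, 0.8260)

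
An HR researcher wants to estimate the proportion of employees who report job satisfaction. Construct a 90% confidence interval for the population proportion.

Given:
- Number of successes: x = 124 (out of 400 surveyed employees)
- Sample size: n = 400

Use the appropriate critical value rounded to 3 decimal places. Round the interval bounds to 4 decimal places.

Sample proportion: p̂ = 124/400 = 0.310000

Check conditions for normal approximation:
  np̂ = 124 ≥ 10 ✓
  n(1-p̂) = 276 ≥ 10 ✓

The sample is large enough, so use a z-interval (normal approximation) for the proportion.

For 90% confidence, z* = 1.645 (from standard normal table)

Standard error: SE = √(p̂(1-p̂)/n) = √(0.310000×0.690000/400) = 0.02312466

Margin of error: E = z* × SE = 1.645 × 0.02312466 = 0.038040

Z-interval: p̂ ± E = 0.310000 ± 0.038040 = (0.271960, 0.348040)

Rounded to 4 decimal places:

(0.2720, 0.3480)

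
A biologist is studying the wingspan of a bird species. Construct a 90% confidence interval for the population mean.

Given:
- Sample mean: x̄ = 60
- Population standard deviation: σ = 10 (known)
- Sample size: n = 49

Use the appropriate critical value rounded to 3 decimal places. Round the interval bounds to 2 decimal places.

The population standard deviation σ is known, so use a z-interval (standard normal critical value).

For 90% confidence, z* = 1.645 (from standard normal table)

Standard error: SE = σ/√n = 10/√49 = 1.428571

Margin of error: E = z* × SE = 1.645 × 1.428571 = 2.3500

Z-interval: x̄ ± E = 60 ± 2.3500 = (57.6500, 62.3500)

Rounded to 2 decimal places:

(57.65, 62.35)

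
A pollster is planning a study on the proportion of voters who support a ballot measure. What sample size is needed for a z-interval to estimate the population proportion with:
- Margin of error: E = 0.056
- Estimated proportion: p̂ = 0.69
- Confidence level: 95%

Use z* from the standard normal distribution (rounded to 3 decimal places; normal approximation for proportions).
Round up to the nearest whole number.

Using z* for proportion z-interval (normal approximation).

For 95% confidence, z* = 1.96 (from standard normal table)

Sample size formula for proportion z-interval: n = z*²p̂(1-p̂)/E²

n = 1.96² × 0.69 × 0.31 / 0.056²
  = 3.8416 × 0.2139 / 0.003136
  = 262.0275

Round up to the nearest whole number: n = 263

263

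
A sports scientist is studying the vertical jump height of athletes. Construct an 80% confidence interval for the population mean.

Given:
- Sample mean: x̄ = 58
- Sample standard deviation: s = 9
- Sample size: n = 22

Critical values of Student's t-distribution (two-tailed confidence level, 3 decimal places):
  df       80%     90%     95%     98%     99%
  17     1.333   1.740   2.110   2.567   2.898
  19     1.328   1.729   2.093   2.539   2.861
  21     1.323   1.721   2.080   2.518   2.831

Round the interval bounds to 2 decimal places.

The population standard deviation σ is unknown (only the sample standard deviation s is given), so use a t-interval with df = n - 1 = 22 - 1 = 21.

For 80% confidence with df = 21, t* = 1.323 (from t-table)

Standard error: SE = s/√n = 9/√22 = 1.918806

Margin of error: E = t* × SE = 1.323 × 1.918806 = 2.5386

T-interval: x̄ ± E = 58 ± 2.5386 = (55.4614, 60.5386)

Rounded to 2 decimal places:

(55.46, 60.54)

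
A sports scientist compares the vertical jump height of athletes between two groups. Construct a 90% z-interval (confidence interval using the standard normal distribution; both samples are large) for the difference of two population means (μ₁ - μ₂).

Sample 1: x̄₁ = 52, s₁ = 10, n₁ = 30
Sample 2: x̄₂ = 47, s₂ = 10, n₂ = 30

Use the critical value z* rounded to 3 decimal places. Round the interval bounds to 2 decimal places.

Both samples are large (n₁ = 30 ≥ 30, n₂ = 30 ≥ 30), so a z-interval for the difference of means applies.

Point estimate: x̄₁ - x̄₂ = 52 - 47 = 5

Standard error: SE = √(s₁²/n₁ + s₂²/n₂)
= √(10²/30 + 10²/30)
= √(3.333333 + 3.333333)
= 2.581989

For 90% confidence, z* = 1.645 (from standard normal table)
Margin of error: E = z* × SE = 1.645 × 2.581989 = 4.2474

Z-interval: (x̄₁ - x̄₂) ± E = 5 ± 4.2474 = (0.7526, 9.2474)

Rounded to 2 decimal places:

(0.75, 9.25)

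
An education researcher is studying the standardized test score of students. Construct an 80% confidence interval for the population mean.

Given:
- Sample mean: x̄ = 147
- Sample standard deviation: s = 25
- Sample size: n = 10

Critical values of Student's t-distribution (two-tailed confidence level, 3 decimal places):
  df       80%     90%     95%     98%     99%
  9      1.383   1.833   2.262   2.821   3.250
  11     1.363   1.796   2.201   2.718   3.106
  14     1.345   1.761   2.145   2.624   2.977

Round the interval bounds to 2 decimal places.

The population standard deviation σ is unknown (only the sample standard deviation s is given), so use a t-interval with df = n - 1 = 10 - 1 = 9.

For 80% confidence with df = 9, t* = 1.383 (from t-table)

Standard error: SE = s/√n = 25/√10 = 7.905694

Margin of error: E = t* × SE = 1.383 × 7.905694 = 10.9336

T-interval: x̄ ± E = 147 ± 10.9336 = (136.0664, 157.9336)

Rounded to 2 decimal places:

(136.07, 157.93)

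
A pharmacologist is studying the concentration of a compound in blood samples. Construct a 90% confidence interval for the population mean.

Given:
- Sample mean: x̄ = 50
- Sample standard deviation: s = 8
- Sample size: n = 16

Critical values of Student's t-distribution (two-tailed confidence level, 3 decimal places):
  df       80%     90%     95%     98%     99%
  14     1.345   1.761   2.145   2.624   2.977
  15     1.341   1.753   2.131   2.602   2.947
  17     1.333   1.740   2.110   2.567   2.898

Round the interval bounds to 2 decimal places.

The population standard deviation σ is unknown (only the sample standard deviation s is given), so use a t-interval with df = n - 1 = 16 - 1 = 15.

For 90% confidence with df = 15, t* = 1.753 (from t-table)

Standard error: SE = s/√n = 8/√16 = 2.000000

Margin of error: E = t* × SE = 1.753 × 2.000000 = 3.5060

T-interval: x̄ ± E = 50 ± 3.5060 = (46.4940, 53.5060)

Rounded to 2 decimal places:

(46.49, 53.51)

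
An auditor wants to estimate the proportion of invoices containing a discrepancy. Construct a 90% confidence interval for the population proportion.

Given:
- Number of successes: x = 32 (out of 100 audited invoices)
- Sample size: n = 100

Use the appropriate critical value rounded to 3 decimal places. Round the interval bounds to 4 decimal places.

Sample proportion: p̂ = 32/100 = 0.320000

Check conditions for normal approximation:
  np̂ = 32 ≥ 10 ✓
  n(1-p̂) = 68 ≥ 10 ✓

The sample is large enough, so use a z-interval (normal approximation) for the proportion.

For 90% confidence, z* = 1.645 (from standard normal table)

Standard error: SE = √(p̂(1-p̂)/n) = √(0.320000×0.680000/100) = 0.04664762

Margin of error: E = z* × SE = 1.645 × 0.04664762 = 0.076735

Z-interval: p̂ ± E = 0.320000 ± 0.076735 = (0.243265, 0.396735)

Rounded to 4 decimal places:

(0.2433, 0.3967)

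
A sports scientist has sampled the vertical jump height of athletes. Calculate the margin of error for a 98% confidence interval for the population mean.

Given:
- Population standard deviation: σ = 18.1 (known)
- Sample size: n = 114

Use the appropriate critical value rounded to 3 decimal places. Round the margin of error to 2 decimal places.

The population standard deviation σ is known, so use the z-interval margin of error formula.

For 98% confidence, z* = 2.326 (from standard normal table)

Margin of error formula for z-interval: E = z* × σ/√n

E = 2.326 × 18.1/√114
  = 2.326 × 1.695220
  = 3.9431

Rounded to 2 decimal places:

3.94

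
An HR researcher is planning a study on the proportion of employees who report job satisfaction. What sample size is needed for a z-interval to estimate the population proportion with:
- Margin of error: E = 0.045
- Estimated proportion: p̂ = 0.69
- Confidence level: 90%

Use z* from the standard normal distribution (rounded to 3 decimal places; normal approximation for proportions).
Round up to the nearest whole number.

Using z* for proportion z-interval (normal approximation).

For 90% confidence, z* = 1.645 (from standard normal table)

Sample size formula for proportion z-interval: n = z*²p̂(1-p̂)/E²

n = 1.645² × 0.69 × 0.31 / 0.045²
  = 2.706025 × 0.2139 / 0.002025
  = 285.8364

Round up to the nearest whole number: n = 286

286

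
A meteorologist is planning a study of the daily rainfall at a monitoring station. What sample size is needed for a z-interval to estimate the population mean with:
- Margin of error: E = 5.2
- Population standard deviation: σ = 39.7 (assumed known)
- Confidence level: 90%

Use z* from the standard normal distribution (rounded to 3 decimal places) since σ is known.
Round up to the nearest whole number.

Using z* since population σ is known (z-interval formula).

For 90% confidence, z* = 1.645 (from standard normal table)

Sample size formula for z-interval: n = (z*σ/E)²

n = (1.645 × 39.7 / 5.2)²
  = (12.558942)²
  = 157.7270

Round up to the nearest whole number: n = 158

158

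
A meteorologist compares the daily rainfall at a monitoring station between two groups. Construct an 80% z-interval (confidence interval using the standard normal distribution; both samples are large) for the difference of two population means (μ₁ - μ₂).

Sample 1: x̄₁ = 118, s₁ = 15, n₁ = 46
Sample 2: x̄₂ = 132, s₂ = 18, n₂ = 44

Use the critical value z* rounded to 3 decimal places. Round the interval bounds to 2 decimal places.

Both samples are large (n₁ = 46 ≥ 30, n₂ = 44 ≥ 30), so a z-interval for the difference of means applies.

Point estimate: x̄₁ - x̄₂ = 118 - 132 = -14

Standard error: SE = √(s₁²/n₁ + s₂²/n₂)
= √(15²/46 + 18²/44)
= √(4.891304 + 7.363636)
= 3.500706

For 80% confidence, z* = 1.282 (from standard normal table)
Margin of error: E = z* × SE = 1.282 × 3.500706 = 4.4879

Z-interval: (x̄₁ - x̄₂) ± E = -14 ± 4.4879 = (-18.4879, -9.5121)

Rounded to 2 decimal places:

(-18.49, -9.51)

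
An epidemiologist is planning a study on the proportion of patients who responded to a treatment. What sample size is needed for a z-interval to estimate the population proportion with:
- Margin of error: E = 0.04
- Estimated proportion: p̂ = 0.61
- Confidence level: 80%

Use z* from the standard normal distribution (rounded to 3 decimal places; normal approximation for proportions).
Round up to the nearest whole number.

Using z* for proportion z-interval (normal approximation).

For 80% confidence, z* = 1.282 (from standard normal table)

Sample size formula for proportion z-interval: n = z*²p̂(1-p̂)/E²

n = 1.282² × 0.61 × 0.39 / 0.04²
  = 1.643524 × 0.2379 / 0.0016
  = 244.3715

Round up to the nearest whole number: n = 245

245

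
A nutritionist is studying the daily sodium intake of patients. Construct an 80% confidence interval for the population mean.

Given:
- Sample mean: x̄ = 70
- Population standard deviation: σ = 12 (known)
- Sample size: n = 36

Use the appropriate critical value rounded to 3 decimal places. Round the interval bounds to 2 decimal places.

The population standard deviation σ is known, so use a z-interval (standard normal critical value).

For 80% confidence, z* = 1.282 (from standard normal table)

Standard error: SE = σ/√n = 12/√36 = 2.000000

Margin of error: E = z* × SE = 1.282 × 2.000000 = 2.5640

Z-interval: x̄ ± E = 70 ± 2.5640 = (67.4360, 72.5640)

Rounded to 2 decimal places:

(67.44, 72.56)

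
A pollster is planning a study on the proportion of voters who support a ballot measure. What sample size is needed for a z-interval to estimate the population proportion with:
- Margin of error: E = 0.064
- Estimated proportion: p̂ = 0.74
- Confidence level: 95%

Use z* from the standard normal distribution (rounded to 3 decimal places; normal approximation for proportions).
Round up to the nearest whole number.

Using z* for proportion z-interval (normal approximation).

For 95% confidence, z* = 1.96 (from standard normal table)

Sample size formula for proportion z-interval: n = z*²p̂(1-p̂)/E²

n = 1.96² × 0.74 × 0.26 / 0.064²
  = 3.8416 × 0.1924 / 0.004096
  = 180.4502

Round up to the nearest whole number: n = 181

181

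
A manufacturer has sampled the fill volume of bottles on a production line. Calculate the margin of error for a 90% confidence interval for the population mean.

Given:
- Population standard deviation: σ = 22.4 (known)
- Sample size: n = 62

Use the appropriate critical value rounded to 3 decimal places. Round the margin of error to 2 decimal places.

The population standard deviation σ is known, so use the z-interval margin of error formula.

For 90% confidence, z* = 1.645 (from standard normal table)

Margin of error formula for z-interval: E = z* × σ/√n

E = 1.645 × 22.4/√62
  = 1.645 × 2.844803
  = 4.6797

Rounded to 2 decimal places:

4.68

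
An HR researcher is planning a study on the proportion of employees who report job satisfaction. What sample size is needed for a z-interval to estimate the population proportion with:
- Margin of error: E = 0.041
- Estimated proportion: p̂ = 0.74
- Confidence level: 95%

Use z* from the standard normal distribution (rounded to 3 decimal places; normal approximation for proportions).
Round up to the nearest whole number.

Using z* for proportion z-interval (normal approximation).

For 95% confidence, z* = 1.96 (from standard normal table)

Sample size formula for proportion z-interval: n = z*²p̂(1-p̂)/E²

n = 1.96² × 0.74 × 0.26 / 0.041²
  = 3.8416 × 0.1924 / 0.001681
  = 439.6929

Round up to the nearest whole number: n = 440

440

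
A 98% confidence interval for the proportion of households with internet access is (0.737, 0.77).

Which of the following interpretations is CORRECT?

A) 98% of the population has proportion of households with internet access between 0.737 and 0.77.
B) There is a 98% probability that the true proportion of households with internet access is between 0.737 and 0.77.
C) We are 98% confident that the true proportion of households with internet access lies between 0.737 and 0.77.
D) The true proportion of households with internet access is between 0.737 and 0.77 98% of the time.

A confidence interval represents our confidence in the procedure, not a probability statement about the parameter.

Key concept: If we repeated this sampling process many times and computed a 98% CI each time, about 98% of those intervals would contain the true population parameter.

For this specific interval (0.737, 0.77):
- Midpoint (point estimate): 0.7535
- Margin of error: 0.0165

The correct interpretation is the one stating confidence that the true parameter lies in the interval — option C.

C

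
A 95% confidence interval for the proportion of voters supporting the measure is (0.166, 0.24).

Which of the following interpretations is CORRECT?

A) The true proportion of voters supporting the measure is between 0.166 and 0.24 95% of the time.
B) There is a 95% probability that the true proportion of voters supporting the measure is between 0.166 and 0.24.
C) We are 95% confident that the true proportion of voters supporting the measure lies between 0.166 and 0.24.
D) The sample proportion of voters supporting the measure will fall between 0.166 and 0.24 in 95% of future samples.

A confidence interval represents our confidence in the procedure, not a probability statement about the parameter.

Key concept: If we repeated this sampling process many times and computed a 95% CI each time, about 95% of those intervals would contain the true population parameter.

For this specific interval (0.166, 0.24):
- Midpoint (point estimate): 0.203
- Margin of error: 0.037

The correct interpretation is the one stating confidence that the true parameter lies in the interval — option C.

C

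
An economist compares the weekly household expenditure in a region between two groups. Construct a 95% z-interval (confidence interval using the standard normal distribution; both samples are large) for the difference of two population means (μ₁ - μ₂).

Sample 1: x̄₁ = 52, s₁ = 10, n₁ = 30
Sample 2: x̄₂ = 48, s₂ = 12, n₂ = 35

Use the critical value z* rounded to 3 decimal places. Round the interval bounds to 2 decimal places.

Both samples are large (n₁ = 30 ≥ 30, n₂ = 35 ≥ 30), so a z-interval for the difference of means applies.

Point estimate: x̄₁ - x̄₂ = 52 - 48 = 4

Standard error: SE = √(s₁²/n₁ + s₂²/n₂)
= √(10²/30 + 12²/35)
= √(3.333333 + 4.114286)
= 2.729033

For 95% confidence, z* = 1.96 (from standard normal table)
Margin of error: E = z* × SE = 1.96 × 2.729033 = 5.3489

Z-interval: (x̄₁ - x̄₂) ± E = 4 ± 5.3489 = (-1.3489, 9.3489)

Rounded to 2 decimal places:

(-1.35, 9.35)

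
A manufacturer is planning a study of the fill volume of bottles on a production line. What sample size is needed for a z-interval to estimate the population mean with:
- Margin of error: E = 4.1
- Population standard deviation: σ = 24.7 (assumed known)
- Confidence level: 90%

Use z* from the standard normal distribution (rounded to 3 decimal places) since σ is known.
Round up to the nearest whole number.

Using z* since population σ is known (z-interval formula).

For 90% confidence, z* = 1.645 (from standard normal table)

Sample size formula for z-interval: n = (z*σ/E)²

n = (1.645 × 24.7 / 4.1)²
  = (9.910122)²
  = 98.2105

Round up to the nearest whole number: n = 99

99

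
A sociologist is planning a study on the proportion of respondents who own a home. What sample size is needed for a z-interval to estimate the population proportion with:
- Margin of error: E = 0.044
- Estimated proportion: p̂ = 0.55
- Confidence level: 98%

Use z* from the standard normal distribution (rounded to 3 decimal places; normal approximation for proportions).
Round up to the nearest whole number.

Using z* for proportion z-interval (normal approximation).

For 98% confidence, z* = 2.326 (from standard normal table)

Sample size formula for proportion z-interval: n = z*²p̂(1-p̂)/E²

n = 2.326² × 0.55 × 0.45 / 0.044²
  = 5.410276 × 0.2475 / 0.001936
  = 691.6546

Round up to the nearest whole number: n = 692

692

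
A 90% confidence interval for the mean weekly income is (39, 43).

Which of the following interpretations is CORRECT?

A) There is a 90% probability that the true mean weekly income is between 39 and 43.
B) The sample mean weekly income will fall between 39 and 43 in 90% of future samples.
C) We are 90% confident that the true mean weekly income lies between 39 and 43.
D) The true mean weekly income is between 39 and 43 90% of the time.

A confidence interval represents our confidence in the procedure, not a probability statement about the parameter.

Key concept: If we repeated this sampling process many times and computed a 90% CI each time, about 90% of those intervals would contain the true population parameter.

For this specific interval (39, 43):
- Midpoint (point estimate): 41
- Margin of error: 2

The correct interpretation is the one stating confidence that the true parameter lies in the interval — option C.

C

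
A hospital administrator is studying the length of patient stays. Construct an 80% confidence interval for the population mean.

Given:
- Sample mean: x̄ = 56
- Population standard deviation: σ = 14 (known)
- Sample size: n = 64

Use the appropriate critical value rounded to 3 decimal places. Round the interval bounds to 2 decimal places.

The population standard deviation σ is known, so use a z-interval (standard normal critical value).

For 80% confidence, z* = 1.282 (from standard normal table)

Standard error: SE = σ/√n = 14/√64 = 1.750000

Margin of error: E = z* × SE = 1.282 × 1.750000 = 2.2435

Z-interval: x̄ ± E = 56 ± 2.2435 = (53.7565, 58.2435)

Rounded to 2 decimal places:

(53.76, 58.24)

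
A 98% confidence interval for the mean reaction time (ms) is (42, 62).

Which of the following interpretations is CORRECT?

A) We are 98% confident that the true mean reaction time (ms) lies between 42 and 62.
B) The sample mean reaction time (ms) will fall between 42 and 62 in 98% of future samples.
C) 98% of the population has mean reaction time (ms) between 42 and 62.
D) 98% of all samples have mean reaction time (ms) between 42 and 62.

A confidence interval represents our confidence in the procedure, not a probability statement about the parameter.

Key concept: If we repeated this sampling process many times and computed a 98% CI each time, about 98% of those intervals would contain the true population parameter.

For this specific interval (42, 62):
- Midpoint (point estimate): 52
- Margin of error: 10

The correct interpretation is the one stating confidence that the true parameter lies in the interval — option A.

A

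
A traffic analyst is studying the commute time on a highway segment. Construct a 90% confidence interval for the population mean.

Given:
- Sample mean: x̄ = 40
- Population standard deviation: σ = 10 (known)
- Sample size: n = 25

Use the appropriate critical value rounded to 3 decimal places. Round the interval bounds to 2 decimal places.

The population standard deviation σ is known, so use a z-interval (standard normal critical value).

For 90% confidence, z* = 1.645 (from standard normal table)

Standard error: SE = σ/√n = 10/√25 = 2.000000

Margin of error: E = z* × SE = 1.645 × 2.000000 = 3.2900

Z-interval: x̄ ± E = 40 ± 3.2900 = (36.7100, 43.2900)

Rounded to 2 decimal places:

(36.71, 43.29)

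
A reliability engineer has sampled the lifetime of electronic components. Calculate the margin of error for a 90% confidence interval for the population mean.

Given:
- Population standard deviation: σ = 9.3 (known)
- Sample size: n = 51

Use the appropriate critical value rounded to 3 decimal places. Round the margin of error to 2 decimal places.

The population standard deviation σ is known, so use the z-interval margin of error formula.

For 90% confidence, z* = 1.645 (from standard normal table)

Margin of error formula for z-interval: E = z* × σ/√n

E = 1.645 × 9.3/√51
  = 1.645 × 1.302260
  = 2.1422

Rounded to 2 decimal places:

2.14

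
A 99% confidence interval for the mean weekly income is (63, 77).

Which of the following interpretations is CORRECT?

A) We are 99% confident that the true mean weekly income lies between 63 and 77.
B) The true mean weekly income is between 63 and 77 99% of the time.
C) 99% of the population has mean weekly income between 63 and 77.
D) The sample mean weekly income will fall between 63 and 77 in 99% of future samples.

A confidence interval represents our confidence in the procedure, not a probability statement about the parameter.

Key concept: If we repeated this sampling process many times and computed a 99% CI each time, about 99% of those intervals would contain the true population parameter.

For this specific interval (63, 77):
- Midpoint (point estimate): 70
- Margin of error: 7

The correct interpretation is the one stating confidence that the true parameter lies in the interval — option A.

A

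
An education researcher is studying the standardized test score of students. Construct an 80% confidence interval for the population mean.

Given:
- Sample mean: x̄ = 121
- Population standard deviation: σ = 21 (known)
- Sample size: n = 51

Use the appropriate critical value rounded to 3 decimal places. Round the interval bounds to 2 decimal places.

The population standard deviation σ is known, so use a z-interval (standard normal critical value).

For 80% confidence, z* = 1.282 (from standard normal table)

Standard error: SE = σ/√n = 21/√51 = 2.940588

Margin of error: E = z* × SE = 1.282 × 2.940588 = 3.7698

Z-interval: x̄ ± E = 121 ± 3.7698 = (117.2302, 124.7698)

Rounded to 2 decimal places:

(117.23, 124.77)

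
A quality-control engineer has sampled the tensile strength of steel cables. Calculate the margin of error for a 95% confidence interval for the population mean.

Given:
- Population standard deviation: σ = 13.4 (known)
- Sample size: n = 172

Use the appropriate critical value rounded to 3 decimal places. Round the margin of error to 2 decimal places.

The population standard deviation σ is known, so use the z-interval margin of error formula.

For 95% confidence, z* = 1.96 (from standard normal table)

Margin of error formula for z-interval: E = z* × σ/√n

E = 1.96 × 13.4/√172
  = 1.96 × 1.021740
  = 2.0026

Rounded to 2 decimal places:

2.00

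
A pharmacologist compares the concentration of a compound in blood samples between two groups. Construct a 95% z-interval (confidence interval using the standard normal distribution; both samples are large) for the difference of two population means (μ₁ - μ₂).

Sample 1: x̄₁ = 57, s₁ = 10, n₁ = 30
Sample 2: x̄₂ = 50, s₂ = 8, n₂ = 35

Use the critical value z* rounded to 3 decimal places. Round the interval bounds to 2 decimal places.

Both samples are large (n₁ = 30 ≥ 30, n₂ = 35 ≥ 30), so a z-interval for the difference of means applies.

Point estimate: x̄₁ - x̄₂ = 57 - 50 = 7

Standard error: SE = √(s₁²/n₁ + s₂²/n₂)
= √(10²/30 + 8²/35)
= √(3.333333 + 1.828571)
= 2.271983

For 95% confidence, z* = 1.96 (from standard normal table)
Margin of error: E = z* × SE = 1.96 × 2.271983 = 4.4531

Z-interval: (x̄₁ - x̄₂) ± E = 7 ± 4.4531 = (2.5469, 11.4531)

Rounded to 2 decimal places:

(2.55, 11.45)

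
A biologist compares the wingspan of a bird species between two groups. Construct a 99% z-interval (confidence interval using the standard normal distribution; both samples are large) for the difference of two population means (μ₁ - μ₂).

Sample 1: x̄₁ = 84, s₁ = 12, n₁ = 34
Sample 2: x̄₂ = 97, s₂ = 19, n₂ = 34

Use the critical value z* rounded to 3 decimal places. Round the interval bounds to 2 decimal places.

Both samples are large (n₁ = 34 ≥ 30, n₂ = 34 ≥ 30), so a z-interval for the difference of means applies.

Point estimate: x̄₁ - x̄₂ = 84 - 97 = -13

Standard error: SE = √(s₁²/n₁ + s₂²/n₂)
= √(12²/34 + 19²/34)
= √(4.235294 + 10.617647)
= 3.853951

For 99% confidence, z* = 2.576 (from standard normal table)
Margin of error: E = z* × SE = 2.576 × 3.853951 = 9.9278

Z-interval: (x̄₁ - x̄₂) ± E = -13 ± 9.9278 = (-22.9278, -3.0722)

Rounded to 2 decimal places:

(-22.93, -3.07)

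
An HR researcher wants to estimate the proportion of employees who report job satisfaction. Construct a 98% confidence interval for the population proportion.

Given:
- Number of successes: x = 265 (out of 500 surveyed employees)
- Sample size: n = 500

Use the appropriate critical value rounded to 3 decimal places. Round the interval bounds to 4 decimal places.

Sample proportion: p̂ = 265/500 = 0.530000

Check conditions for normal approximation:
  np̂ = 265 ≥ 10 ✓
  n(1-p̂) = 235 ≥ 10 ✓

The sample is large enough, so use a z-interval (normal approximation) for the proportion.

For 98% confidence, z* = 2.326 (from standard normal table)

Standard error: SE = √(p̂(1-p̂)/n) = √(0.530000×0.470000/500) = 0.02232039

Margin of error: E = z* × SE = 2.326 × 0.02232039 = 0.051917

Z-interval: p̂ ± E = 0.530000 ± 0.051917 = (0.478083, 0.581917)

Rounded to 4 decimal places:

(0.4781, 0.5819)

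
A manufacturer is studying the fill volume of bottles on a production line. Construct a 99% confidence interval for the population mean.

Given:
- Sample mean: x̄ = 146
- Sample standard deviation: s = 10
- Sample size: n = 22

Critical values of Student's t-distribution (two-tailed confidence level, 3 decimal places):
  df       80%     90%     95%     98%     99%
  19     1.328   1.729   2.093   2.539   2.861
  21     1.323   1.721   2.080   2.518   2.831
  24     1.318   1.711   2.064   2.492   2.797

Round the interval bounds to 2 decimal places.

The population standard deviation σ is unknown (only the sample standard deviation s is given), so use a t-interval with df = n - 1 = 22 - 1 = 21.

For 99% confidence with df = 21, t* = 2.831 (from t-table)

Standard error: SE = s/√n = 10/√22 = 2.132007

Margin of error: E = t* × SE = 2.831 × 2.132007 = 6.0357

T-interval: x̄ ± E = 146 ± 6.0357 = (139.9643, 152.0357)

Rounded to 2 decimal places:

(139.96, 152.04)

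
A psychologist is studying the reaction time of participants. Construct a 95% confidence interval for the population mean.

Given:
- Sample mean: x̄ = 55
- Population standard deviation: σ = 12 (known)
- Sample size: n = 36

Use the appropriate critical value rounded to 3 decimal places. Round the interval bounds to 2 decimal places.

The population standard deviation σ is known, so use a z-interval (standard normal critical value).

For 95% confidence, z* = 1.96 (from standard normal table)

Standard error: SE = σ/√n = 12/√36 = 2.000000

Margin of error: E = z* × SE = 1.96 × 2.000000 = 3.9200

Z-interval: x̄ ± E = 55 ± 3.9200 = (51.0800, 58.9200)

Rounded to 2 decimal places:

(51.08, 58.92)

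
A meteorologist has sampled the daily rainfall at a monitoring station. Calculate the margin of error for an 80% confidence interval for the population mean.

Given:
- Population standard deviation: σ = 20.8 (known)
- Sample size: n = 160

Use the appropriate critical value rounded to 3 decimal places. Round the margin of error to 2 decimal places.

The population standard deviation σ is known, so use the z-interval margin of error formula.

For 80% confidence, z* = 1.282 (from standard normal table)

Margin of error formula for z-interval: E = z* × σ/√n

E = 1.282 × 20.8/√160
  = 1.282 × 1.644384
  = 2.1081

Rounded to 2 decimal places:

2.11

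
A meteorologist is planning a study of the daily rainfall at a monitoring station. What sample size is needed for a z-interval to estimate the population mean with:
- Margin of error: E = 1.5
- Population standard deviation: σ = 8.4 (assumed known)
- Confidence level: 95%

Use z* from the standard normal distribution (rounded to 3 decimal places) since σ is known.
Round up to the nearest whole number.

Using z* since population σ is known (z-interval formula).

For 95% confidence, z* = 1.96 (from standard normal table)

Sample size formula for z-interval: n = (z*σ/E)²

n = (1.96 × 8.4 / 1.5)²
  = (10.976000)²
  = 120.4726

Round up to the nearest whole number: n = 121

121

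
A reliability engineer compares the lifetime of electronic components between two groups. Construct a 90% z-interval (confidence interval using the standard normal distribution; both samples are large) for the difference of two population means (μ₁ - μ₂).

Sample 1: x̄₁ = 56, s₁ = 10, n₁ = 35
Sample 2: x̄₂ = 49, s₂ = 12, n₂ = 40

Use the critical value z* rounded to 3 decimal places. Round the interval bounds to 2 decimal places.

Both samples are large (n₁ = 35 ≥ 30, n₂ = 40 ≥ 30), so a z-interval for the difference of means applies.

Point estimate: x̄₁ - x̄₂ = 56 - 49 = 7

Standard error: SE = √(s₁²/n₁ + s₂²/n₂)
= √(10²/35 + 12²/40)
= √(2.857143 + 3.600000)
= 2.541091

For 90% confidence, z* = 1.645 (from standard normal table)
Margin of error: E = z* × SE = 1.645 × 2.541091 = 4.1801

Z-interval: (x̄₁ - x̄₂) ± E = 7 ± 4.1801 = (2.8199, 11.1801)

Rounded to 2 decimal places:

(2.82, 11.18)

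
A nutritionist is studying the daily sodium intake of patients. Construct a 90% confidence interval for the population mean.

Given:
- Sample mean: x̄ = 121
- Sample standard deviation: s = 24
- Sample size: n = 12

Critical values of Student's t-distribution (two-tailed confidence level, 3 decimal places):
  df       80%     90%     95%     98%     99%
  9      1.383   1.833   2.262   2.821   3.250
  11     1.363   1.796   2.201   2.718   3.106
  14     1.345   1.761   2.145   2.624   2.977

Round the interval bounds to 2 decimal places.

The population standard deviation σ is unknown (only the sample standard deviation s is given), so use a t-interval with df = n - 1 = 12 - 1 = 11.

For 90% confidence with df = 11, t* = 1.796 (from t-table)

Standard error: SE = s/√n = 24/√12 = 6.928203

Margin of error: E = t* × SE = 1.796 × 6.928203 = 12.4431

T-interval: x̄ ± E = 121 ± 12.4431 = (108.5569, 133.4431)

Rounded to 2 decimal places:

(108.56, 133.44)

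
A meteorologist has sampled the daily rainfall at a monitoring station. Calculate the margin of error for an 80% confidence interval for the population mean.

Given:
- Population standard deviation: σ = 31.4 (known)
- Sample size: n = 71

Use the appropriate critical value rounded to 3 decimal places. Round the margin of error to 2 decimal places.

The population standard deviation σ is known, so use the z-interval margin of error formula.

For 80% confidence, z* = 1.282 (from standard normal table)

Margin of error formula for z-interval: E = z* × σ/√n

E = 1.282 × 31.4/√71
  = 1.282 × 3.726494
  = 4.7774

Rounded to 2 decimal places:

4.78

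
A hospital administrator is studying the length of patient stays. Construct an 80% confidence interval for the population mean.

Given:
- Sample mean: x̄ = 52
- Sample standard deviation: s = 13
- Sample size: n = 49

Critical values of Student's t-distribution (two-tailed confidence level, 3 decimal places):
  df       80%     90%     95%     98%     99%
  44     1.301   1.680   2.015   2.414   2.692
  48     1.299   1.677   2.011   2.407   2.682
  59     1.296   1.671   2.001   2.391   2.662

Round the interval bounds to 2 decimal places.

The population standard deviation σ is unknown (only the sample standard deviation s is given), so use a t-interval with df = n - 1 = 49 - 1 = 48.

For 80% confidence with df = 48, t* = 1.299 (from t-table)

Standard error: SE = s/√n = 13/√49 = 1.857143

Margin of error: E = t* × SE = 1.299 × 1.857143 = 2.4124

T-interval: x̄ ± E = 52 ± 2.4124 = (49.5876, 54.4124)

Rounded to 2 decimal places:

(49.59, 54.41)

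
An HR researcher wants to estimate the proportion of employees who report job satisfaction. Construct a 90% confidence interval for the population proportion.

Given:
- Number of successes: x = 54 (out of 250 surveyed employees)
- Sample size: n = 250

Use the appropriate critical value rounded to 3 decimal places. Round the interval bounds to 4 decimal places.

Sample proportion: p̂ = 54/250 = 0.216000

Check conditions for normal approximation:
  np̂ = 54 ≥ 10 ✓
  n(1-p̂) = 196 ≥ 10 ✓

The sample is large enough, so use a z-interval (normal approximation) for the proportion.

For 90% confidence, z* = 1.645 (from standard normal table)

Standard error: SE = √(p̂(1-p̂)/n) = √(0.216000×0.784000/250) = 0.02602645

Margin of error: E = z* × SE = 1.645 × 0.02602645 = 0.042814

Z-interval: p̂ ± E = 0.216000 ± 0.042814 = (0.173186, 0.258814)

Rounded to 4 decimal places:

(0.1732, 0.2588)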